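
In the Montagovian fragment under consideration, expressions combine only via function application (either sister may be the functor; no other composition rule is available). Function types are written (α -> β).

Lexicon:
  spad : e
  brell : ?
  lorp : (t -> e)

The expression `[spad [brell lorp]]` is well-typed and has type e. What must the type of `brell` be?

At [spad [brell lorp]] (required: e): spad is e, which is not a function with range e; hence [brell lorp] is the functor — type (e -> e).
At [brell lorp] (required: (e -> e)): lorp is (t -> e), which is not a function with range (e -> e); hence brell is the functor — type ((t -> e) -> (e -> e)).

((t -> e) -> (e -> e))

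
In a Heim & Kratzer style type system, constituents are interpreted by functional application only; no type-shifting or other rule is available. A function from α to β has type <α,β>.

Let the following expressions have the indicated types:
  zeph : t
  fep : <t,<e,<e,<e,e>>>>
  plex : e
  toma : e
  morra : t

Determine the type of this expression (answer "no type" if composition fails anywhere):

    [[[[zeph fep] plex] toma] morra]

[zeph fep]: <t,<e,<e,<e,e>>>> applied to t yields <e,<e,<e,e>>>.
[[zeph fep] plex]: <e,<e,<e,e>>> applied to e yields <e,<e,e>>.
[[[zeph fep] plex] toma]: <e,<e,e>> applied to e yields <e,e>.
[[[[zeph fep] plex] toma] morra]: <e,e> and t cannot combine by function application — type clash.

no type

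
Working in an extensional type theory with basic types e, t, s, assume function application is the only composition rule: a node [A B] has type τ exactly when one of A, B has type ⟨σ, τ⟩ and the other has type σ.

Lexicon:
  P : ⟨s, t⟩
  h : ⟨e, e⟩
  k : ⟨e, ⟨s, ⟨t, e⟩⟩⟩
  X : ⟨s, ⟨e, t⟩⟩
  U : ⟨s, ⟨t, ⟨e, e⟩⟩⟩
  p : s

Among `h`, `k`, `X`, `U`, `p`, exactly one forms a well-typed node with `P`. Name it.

h : ⟨e, e⟩ — no; P wants s, and h wants e.
k : ⟨e, ⟨s, ⟨t, e⟩⟩⟩ — no; P wants s, and k wants e.
X : ⟨s, ⟨e, t⟩⟩ — no; P wants s, and X wants s.
U : ⟨s, ⟨t, ⟨e, e⟩⟩⟩ — no; P wants s, and U wants s.
p — combines: P : ⟨s, t⟩ takes p : s as argument, giving t.

p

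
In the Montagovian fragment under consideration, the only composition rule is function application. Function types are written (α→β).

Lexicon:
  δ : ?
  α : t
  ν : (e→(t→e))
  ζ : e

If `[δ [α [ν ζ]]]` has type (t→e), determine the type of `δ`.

(e→(t→e))

[δ [α [ν ζ]]] is required to be (t→e). [α [ν ζ]] : e cannot yield (t→e) as functor, so δ : (e→(t→e)).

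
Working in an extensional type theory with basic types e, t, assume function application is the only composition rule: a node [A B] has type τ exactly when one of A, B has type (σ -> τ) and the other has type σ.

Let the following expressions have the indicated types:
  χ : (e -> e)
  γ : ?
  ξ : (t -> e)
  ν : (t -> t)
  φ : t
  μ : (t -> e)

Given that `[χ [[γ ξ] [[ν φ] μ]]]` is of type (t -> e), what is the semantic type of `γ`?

At [χ [[γ ξ] [[ν φ] μ]]] (required: (t -> e)): χ is (e -> e), which is not a function with range (t -> e); hence [[γ ξ] [[ν φ] μ]] is the functor — type ((e -> e) -> (t -> e)).
At [[γ ξ] [[ν φ] μ]] (required: ((e -> e) -> (t -> e))): [[ν φ] μ] is e, which is not a function with range ((e -> e) -> (t -> e)); hence [γ ξ] is the functor — type (e -> ((e -> e) -> (t -> e))).
At [γ ξ] (required: (e -> ((e -> e) -> (t -> e)))): ξ is (t -> e), which is not a function with range (e -> ((e -> e) -> (t -> e))); hence γ is the functor — type ((t -> e) -> (e -> ((e -> e) -> (t -> e)))).

((t -> e) -> (e -> ((e -> e) -> (t -> e))))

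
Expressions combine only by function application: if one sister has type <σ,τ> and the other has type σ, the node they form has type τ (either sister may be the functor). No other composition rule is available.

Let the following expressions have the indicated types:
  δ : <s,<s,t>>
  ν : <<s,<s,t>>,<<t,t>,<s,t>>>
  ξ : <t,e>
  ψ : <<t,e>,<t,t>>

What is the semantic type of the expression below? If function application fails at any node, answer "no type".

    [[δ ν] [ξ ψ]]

<s,t>

At [δ ν], ν : <<s,<s,t>>,<<t,t>,<s,t>>> takes δ : <s,<s,t>>, giving <<t,t>,<s,t>>.
At [ξ ψ], ψ : <<t,e>,<t,t>> takes ξ : <t,e>, giving <t,t>.
At [[δ ν] [ξ ψ]], [δ ν] : <<t,t>,<s,t>> takes [ξ ψ] : <t,t>, giving <s,t>.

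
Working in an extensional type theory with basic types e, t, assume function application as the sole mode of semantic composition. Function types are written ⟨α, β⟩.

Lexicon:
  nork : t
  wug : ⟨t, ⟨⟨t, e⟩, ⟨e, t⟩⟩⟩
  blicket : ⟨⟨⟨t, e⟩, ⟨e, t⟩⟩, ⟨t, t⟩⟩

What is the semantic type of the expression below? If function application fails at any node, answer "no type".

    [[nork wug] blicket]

[nork wug]: ⟨t, ⟨⟨t, e⟩, ⟨e, t⟩⟩⟩ applied to t yields ⟨⟨t, e⟩, ⟨e, t⟩⟩.
[[nork wug] blicket]: ⟨⟨⟨t, e⟩, ⟨e, t⟩⟩, ⟨t, t⟩⟩ applied to ⟨⟨t, e⟩, ⟨e, t⟩⟩ yields ⟨t, t⟩.

⟨t, t⟩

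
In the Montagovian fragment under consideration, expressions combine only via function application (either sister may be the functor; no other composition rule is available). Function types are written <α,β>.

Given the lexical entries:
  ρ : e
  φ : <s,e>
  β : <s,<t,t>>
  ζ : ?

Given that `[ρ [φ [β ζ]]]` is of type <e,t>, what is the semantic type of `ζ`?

[ρ [φ [β ζ]]] must have type <e,t>. The sister ρ has type e; that is not a function onto <e,t>, so [φ [β ζ]] must be the functor, of type <e,<e,t>>.
[φ [β ζ]] must have type <e,<e,t>>. The sister φ has type <s,e>; that is not a function onto <e,<e,t>>, so [β ζ] must be the functor, of type <<s,e>,<e,<e,t>>>.
[β ζ] must have type <<s,e>,<e,<e,t>>>. The sister β has type <s,<t,t>>; that is not a function onto <<s,e>,<e,<e,t>>>, so ζ must be the functor, of type <<s,<t,t>>,<<s,e>,<e,<e,t>>>>.

<<s,<t,t>>,<<s,e>,<e,<e,t>>>>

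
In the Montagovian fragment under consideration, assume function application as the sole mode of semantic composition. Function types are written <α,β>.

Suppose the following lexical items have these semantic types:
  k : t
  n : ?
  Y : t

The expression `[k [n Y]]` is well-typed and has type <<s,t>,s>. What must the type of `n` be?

For [k [n Y]] to have type <<s,t>,s> with k of type t, [n Y] must be the function: [n Y] : <t,<<s,t>,s>>.
For [n Y] to have type <t,<<s,t>,s>> with Y of type t, n must be the function: n : <t,<t,<<s,t>,s>>>.

<t,<t,<<s,t>,s>>>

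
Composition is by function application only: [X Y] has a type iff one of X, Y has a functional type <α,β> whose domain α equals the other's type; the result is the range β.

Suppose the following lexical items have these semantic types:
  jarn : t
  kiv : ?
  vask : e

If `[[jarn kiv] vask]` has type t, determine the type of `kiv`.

[[jarn kiv] vask] is required to be t. vask : e cannot yield t as functor, so [jarn kiv] : <e,t>.
[jarn kiv] is required to be <e,t>. jarn : t cannot yield <e,t> as functor, so kiv : <t,<e,t>>.

<t,<e,t>>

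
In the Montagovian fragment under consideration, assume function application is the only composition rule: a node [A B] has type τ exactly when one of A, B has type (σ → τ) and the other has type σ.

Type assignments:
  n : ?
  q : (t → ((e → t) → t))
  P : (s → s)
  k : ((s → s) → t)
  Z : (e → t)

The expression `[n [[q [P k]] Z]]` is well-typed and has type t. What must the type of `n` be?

For [n [[q [P k]] Z]] to have type t with [[q [P k]] Z] of type t, n must be the function: n : (t → t).

(t → t)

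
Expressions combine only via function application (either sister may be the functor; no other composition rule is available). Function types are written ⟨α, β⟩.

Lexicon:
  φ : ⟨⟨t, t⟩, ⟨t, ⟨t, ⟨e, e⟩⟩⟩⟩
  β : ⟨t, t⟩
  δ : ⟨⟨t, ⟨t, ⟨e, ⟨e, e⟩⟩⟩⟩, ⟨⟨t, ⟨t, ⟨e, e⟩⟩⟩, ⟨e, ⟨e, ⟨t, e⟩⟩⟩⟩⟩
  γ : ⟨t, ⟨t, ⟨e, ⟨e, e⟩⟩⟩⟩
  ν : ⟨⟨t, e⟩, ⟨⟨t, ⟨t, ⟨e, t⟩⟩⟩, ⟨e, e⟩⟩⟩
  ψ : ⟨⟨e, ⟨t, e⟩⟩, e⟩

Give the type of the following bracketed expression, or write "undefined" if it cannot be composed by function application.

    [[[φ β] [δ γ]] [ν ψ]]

[φ β]: functor φ : ⟨⟨t, t⟩, ⟨t, ⟨t, ⟨e, e⟩⟩⟩⟩, argument β : ⟨t, t⟩; result ⟨t, ⟨t, ⟨e, e⟩⟩⟩.
[δ γ]: functor δ : ⟨⟨t, ⟨t, ⟨e, ⟨e, e⟩⟩⟩⟩, ⟨⟨t, ⟨t, ⟨e, e⟩⟩⟩, ⟨e, ⟨e, ⟨t, e⟩⟩⟩⟩⟩, argument γ : ⟨t, ⟨t, ⟨e, ⟨e, e⟩⟩⟩⟩; result ⟨⟨t, ⟨t, ⟨e, e⟩⟩⟩, ⟨e, ⟨e, ⟨t, e⟩⟩⟩⟩.
[[φ β] [δ γ]]: functor [δ γ] : ⟨⟨t, ⟨t, ⟨e, e⟩⟩⟩, ⟨e, ⟨e, ⟨t, e⟩⟩⟩⟩, argument [φ β] : ⟨t, ⟨t, ⟨e, e⟩⟩⟩; result ⟨e, ⟨e, ⟨t, e⟩⟩⟩.
[ν ψ]: ⟨⟨t, e⟩, ⟨⟨t, ⟨t, ⟨e, t⟩⟩⟩, ⟨e, e⟩⟩⟩ with ⟨⟨e, ⟨t, e⟩⟩, e⟩ — neither is a function whose domain matches the other; composition fails here.

undefined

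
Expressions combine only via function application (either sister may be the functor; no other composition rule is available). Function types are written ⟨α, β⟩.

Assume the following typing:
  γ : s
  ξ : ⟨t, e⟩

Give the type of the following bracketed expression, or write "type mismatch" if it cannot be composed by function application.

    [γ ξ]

[γ ξ]: s with ⟨t, e⟩ — neither is a function whose domain matches the other; composition fails here.

type mismatch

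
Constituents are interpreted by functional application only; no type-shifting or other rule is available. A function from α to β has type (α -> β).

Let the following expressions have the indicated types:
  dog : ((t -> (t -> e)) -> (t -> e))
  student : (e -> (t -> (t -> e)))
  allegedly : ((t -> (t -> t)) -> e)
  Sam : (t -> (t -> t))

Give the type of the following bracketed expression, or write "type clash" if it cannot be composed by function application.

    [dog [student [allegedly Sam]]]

(t -> e)

[allegedly Sam]: ((t -> (t -> t)) -> e) applied to (t -> (t -> t)) yields e.
[student [allegedly Sam]]: (e -> (t -> (t -> e))) applied to e yields (t -> (t -> e)).
[dog [student [allegedly Sam]]]: ((t -> (t -> e)) -> (t -> e)) applied to (t -> (t -> e)) yields (t -> e).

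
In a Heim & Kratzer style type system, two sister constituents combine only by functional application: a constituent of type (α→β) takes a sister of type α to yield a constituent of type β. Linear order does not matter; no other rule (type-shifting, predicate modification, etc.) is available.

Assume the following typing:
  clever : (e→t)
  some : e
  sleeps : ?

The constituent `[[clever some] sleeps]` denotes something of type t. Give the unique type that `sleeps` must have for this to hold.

[[clever some] sleeps] is required to be t. [clever some] : t cannot yield t as functor, so sleeps : (t→t).

(t→t)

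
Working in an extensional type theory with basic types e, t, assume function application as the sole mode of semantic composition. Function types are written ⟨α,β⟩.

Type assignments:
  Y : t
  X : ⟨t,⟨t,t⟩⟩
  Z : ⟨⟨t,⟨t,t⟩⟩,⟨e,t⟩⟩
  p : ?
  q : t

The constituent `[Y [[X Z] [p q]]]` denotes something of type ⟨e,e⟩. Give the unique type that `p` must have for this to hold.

For [Y [[X Z] [p q]]] to have type ⟨e,e⟩ with Y of type t, [[X Z] [p q]] must be the function: [[X Z] [p q]] : ⟨t,⟨e,e⟩⟩.
For [[X Z] [p q]] to have type ⟨t,⟨e,e⟩⟩ with [X Z] of type ⟨e,t⟩, [p q] must be the function: [p q] : ⟨⟨e,t⟩,⟨t,⟨e,e⟩⟩⟩.
For [p q] to have type ⟨⟨e,t⟩,⟨t,⟨e,e⟩⟩⟩ with q of type t, p must be the function: p : ⟨t,⟨⟨e,t⟩,⟨t,⟨e,e⟩⟩⟩⟩.

⟨t,⟨⟨e,t⟩,⟨t,⟨e,e⟩⟩⟩⟩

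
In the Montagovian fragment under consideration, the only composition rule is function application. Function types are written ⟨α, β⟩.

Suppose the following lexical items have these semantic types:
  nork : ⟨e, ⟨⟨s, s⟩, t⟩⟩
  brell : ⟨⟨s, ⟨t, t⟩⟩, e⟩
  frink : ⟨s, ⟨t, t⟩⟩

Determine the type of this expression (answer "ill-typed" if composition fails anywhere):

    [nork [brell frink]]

[brell frink]: functor brell : ⟨⟨s, ⟨t, t⟩⟩, e⟩, argument frink : ⟨s, ⟨t, t⟩⟩; result e.
[nork [brell frink]]: functor nork : ⟨e, ⟨⟨s, s⟩, t⟩⟩, argument [brell frink] : e; result ⟨⟨s, s⟩, t⟩.

⟨⟨s, s⟩, t⟩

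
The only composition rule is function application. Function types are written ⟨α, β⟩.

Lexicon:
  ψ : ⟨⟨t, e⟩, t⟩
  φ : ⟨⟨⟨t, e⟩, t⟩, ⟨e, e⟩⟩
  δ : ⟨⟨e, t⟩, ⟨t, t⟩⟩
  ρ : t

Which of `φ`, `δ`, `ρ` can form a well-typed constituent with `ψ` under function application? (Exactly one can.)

φ

φ — combines: φ : ⟨⟨⟨t, e⟩, t⟩, ⟨e, e⟩⟩ takes ψ : ⟨⟨t, e⟩, t⟩ as argument, giving ⟨e, e⟩.
δ : ⟨⟨e, t⟩, ⟨t, t⟩⟩ — does not combine with ψ.
ρ : t — does not combine with ψ.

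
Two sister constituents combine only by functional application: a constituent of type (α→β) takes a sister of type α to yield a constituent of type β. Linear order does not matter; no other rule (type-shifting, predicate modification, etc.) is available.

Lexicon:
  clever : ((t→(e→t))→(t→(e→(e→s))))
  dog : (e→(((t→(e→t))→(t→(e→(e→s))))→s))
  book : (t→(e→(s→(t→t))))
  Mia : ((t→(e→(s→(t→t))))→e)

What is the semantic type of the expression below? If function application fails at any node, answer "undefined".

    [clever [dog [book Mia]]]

s

[book Mia]: functor Mia : ((t→(e→(s→(t→t))))→e), argument book : (t→(e→(s→(t→t)))); result e.
[dog [book Mia]]: functor dog : (e→(((t→(e→t))→(t→(e→(e→s))))→s)), argument [book Mia] : e; result (((t→(e→t))→(t→(e→(e→s))))→s).
[clever [dog [book Mia]]]: functor [dog [book Mia]] : (((t→(e→t))→(t→(e→(e→s))))→s), argument clever : ((t→(e→t))→(t→(e→(e→s)))); result s.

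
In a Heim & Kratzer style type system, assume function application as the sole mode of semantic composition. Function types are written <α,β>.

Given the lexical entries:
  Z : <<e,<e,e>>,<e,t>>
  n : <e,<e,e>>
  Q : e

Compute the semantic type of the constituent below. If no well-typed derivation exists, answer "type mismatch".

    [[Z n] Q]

t

[Z n]: Z is <<e,<e,e>>,<e,t>>, n is <e,<e,e>>; result <e,t>.
[[Z n] Q]: [Z n] is <e,t>, Q is e; result t.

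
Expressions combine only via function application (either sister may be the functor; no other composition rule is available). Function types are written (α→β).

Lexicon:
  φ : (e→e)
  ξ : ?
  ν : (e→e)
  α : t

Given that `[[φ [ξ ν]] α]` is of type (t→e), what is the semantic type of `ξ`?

((e→e)→((e→e)→(t→(t→e))))

At [[φ [ξ ν]] α] (required: (t→e)): α is t, which is not a function with range (t→e); hence [φ [ξ ν]] is the functor — type (t→(t→e)).
At [φ [ξ ν]] (required: (t→(t→e))): φ is (e→e), which is not a function with range (t→(t→e)); hence [ξ ν] is the functor — type ((e→e)→(t→(t→e))).
At [ξ ν] (required: ((e→e)→(t→(t→e)))): ν is (e→e), which is not a function with range ((e→e)→(t→(t→e))); hence ξ is the functor — type ((e→e)→((e→e)→(t→(t→e)))).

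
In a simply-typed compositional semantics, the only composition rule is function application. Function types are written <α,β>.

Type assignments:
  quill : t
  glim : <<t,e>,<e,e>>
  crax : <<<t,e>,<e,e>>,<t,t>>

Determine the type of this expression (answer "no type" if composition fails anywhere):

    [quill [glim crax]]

[glim crax]: crax is <<<t,e>,<e,e>>,<t,t>>, glim is <<t,e>,<e,e>>; result <t,t>.
[quill [glim crax]]: [glim crax] is <t,t>, quill is t; result t.

t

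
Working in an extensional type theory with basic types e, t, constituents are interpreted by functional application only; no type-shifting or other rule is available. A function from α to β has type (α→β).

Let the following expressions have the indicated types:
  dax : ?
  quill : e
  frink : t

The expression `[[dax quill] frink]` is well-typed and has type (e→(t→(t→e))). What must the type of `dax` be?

For [[dax quill] frink] to have type (e→(t→(t→e))) with frink of type t, [dax quill] must be the function: [dax quill] : (t→(e→(t→(t→e)))).
For [dax quill] to have type (t→(e→(t→(t→e)))) with quill of type e, dax must be the function: dax : (e→(t→(e→(t→(t→e))))).

(e→(t→(e→(t→(t→e)))))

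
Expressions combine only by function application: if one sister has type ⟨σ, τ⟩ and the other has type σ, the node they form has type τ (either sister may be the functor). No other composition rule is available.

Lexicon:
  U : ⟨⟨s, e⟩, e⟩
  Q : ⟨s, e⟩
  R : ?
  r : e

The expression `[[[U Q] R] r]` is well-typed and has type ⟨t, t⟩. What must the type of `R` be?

[[[U Q] R] r] is required to be ⟨t, t⟩. r : e cannot yield ⟨t, t⟩ as functor, so [[U Q] R] : ⟨e, ⟨t, t⟩⟩.
[[U Q] R] is required to be ⟨e, ⟨t, t⟩⟩. [U Q] : e cannot yield ⟨e, ⟨t, t⟩⟩ as functor, so R : ⟨e, ⟨e, ⟨t, t⟩⟩⟩.

⟨e, ⟨e, ⟨t, t⟩⟩⟩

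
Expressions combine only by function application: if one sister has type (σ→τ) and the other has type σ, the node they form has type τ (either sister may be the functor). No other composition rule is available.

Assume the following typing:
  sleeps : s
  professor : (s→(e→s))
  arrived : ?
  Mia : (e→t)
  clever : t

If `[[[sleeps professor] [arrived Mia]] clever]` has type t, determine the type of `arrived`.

((e→t)→((e→s)→(t→t)))

[[[sleeps professor] [arrived Mia]] clever] is required to be t. clever : t cannot yield t as functor, so [[sleeps professor] [arrived Mia]] : (t→t).
[[sleeps professor] [arrived Mia]] is required to be (t→t). [sleeps professor] : (e→s) cannot yield (t→t) as functor, so [arrived Mia] : ((e→s)→(t→t)).
[arrived Mia] is required to be ((e→s)→(t→t)). Mia : (e→t) cannot yield ((e→s)→(t→t)) as functor, so arrived : ((e→t)→((e→s)→(t→t))).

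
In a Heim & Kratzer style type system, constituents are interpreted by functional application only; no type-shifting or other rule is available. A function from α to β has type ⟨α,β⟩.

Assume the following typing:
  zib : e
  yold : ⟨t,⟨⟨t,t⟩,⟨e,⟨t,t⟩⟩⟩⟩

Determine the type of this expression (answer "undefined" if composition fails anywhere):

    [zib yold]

undefined

At [zib yold]: neither e nor ⟨t,⟨⟨t,t⟩,⟨e,⟨t,t⟩⟩⟩⟩ can take the other as argument; the node is ill-typed.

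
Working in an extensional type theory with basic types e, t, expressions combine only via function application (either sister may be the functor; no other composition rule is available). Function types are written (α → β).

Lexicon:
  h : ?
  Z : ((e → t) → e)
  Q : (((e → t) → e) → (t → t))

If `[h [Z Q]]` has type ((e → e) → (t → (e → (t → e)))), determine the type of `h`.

((t → t) → ((e → e) → (t → (e → (t → e)))))

For [h [Z Q]] to have type ((e → e) → (t → (e → (t → e)))) with [Z Q] of type (t → t), h must be the function: h : ((t → t) → ((e → e) → (t → (e → (t → e))))).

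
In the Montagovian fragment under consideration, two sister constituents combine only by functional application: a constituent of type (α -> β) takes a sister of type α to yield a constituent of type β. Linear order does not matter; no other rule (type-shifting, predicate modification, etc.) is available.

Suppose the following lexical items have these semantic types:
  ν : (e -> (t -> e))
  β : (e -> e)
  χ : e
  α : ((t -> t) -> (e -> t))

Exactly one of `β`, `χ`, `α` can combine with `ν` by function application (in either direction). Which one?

β : (e -> e) — does not combine with ν.
χ — combines: ν : (e -> (t -> e)) takes χ : e as argument, giving (t -> e).
α : ((t -> t) -> (e -> t)) — does not combine with ν.

χ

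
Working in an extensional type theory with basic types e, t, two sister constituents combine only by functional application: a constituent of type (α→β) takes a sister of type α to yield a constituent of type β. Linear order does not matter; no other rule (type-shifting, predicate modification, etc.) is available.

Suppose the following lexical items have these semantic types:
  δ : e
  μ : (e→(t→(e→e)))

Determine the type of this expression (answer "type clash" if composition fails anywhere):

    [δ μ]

[δ μ] — μ of type (e→(t→(e→e))) combines with δ of type e: type (t→(e→e)).

(t→(e→e))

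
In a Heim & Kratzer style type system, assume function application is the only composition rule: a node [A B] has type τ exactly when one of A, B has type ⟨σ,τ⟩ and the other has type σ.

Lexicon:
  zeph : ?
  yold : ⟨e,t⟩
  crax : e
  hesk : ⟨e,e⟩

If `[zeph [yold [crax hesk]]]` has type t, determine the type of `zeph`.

At [zeph [yold [crax hesk]]] (required: t): [yold [crax hesk]] is t, which is not a function with range t; hence zeph is the functor — type ⟨t,t⟩.

⟨t,t⟩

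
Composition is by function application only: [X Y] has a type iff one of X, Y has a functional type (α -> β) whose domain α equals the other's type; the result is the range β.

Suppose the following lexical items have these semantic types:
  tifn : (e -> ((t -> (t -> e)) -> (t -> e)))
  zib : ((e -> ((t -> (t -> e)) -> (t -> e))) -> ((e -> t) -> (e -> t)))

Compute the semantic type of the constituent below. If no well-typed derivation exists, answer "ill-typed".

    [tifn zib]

[tifn zib] — zib of type ((e -> ((t -> (t -> e)) -> (t -> e))) -> ((e -> t) -> (e -> t))) combines with tifn of type (e -> ((t -> (t -> e)) -> (t -> e))): type ((e -> t) -> (e -> t)).

((e -> t) -> (e -> t))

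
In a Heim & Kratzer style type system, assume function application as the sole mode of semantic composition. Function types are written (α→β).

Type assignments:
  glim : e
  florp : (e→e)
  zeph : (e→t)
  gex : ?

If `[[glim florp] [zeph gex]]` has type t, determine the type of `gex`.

((e→t)→(e→t))

For [[glim florp] [zeph gex]] to have type t with [glim florp] of type e, [zeph gex] must be the function: [zeph gex] : (e→t).
For [zeph gex] to have type (e→t) with zeph of type (e→t), gex must be the function: gex : ((e→t)→(e→t)).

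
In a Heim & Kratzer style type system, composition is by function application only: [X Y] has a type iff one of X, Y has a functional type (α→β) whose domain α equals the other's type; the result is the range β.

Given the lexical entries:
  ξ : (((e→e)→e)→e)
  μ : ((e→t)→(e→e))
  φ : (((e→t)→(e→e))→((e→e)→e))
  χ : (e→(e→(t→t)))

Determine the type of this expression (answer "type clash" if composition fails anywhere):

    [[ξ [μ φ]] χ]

(e→(t→t))

[μ φ] — φ of type (((e→t)→(e→e))→((e→e)→e)) combines with μ of type ((e→t)→(e→e)): type ((e→e)→e).
[ξ [μ φ]] — ξ of type (((e→e)→e)→e) combines with [μ φ] of type ((e→e)→e): type e.
[[ξ [μ φ]] χ] — χ of type (e→(e→(t→t))) combines with [ξ [μ φ]] of type e: type (e→(t→t)).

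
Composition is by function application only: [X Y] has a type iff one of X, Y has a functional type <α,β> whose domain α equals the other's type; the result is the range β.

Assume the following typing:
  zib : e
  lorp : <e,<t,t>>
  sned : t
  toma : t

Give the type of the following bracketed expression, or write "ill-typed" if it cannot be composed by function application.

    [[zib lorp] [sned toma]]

ill-typed

[zib lorp]: functor lorp : <e,<t,t>>, argument zib : e; result <t,t>.
[sned toma]: t with t — neither is a function whose domain matches the other; composition fails here.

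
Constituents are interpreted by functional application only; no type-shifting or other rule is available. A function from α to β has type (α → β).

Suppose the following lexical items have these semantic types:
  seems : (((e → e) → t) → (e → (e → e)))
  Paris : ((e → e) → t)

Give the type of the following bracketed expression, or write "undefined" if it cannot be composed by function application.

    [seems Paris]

(e → (e → e))

[seems Paris]: (((e → e) → t) → (e → (e → e))) applied to ((e → e) → t) yields (e → (e → e)).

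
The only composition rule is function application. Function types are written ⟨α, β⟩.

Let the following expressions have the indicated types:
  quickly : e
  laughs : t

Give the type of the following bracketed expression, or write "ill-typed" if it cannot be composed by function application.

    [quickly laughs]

[quickly laughs]: e with t — neither is a function whose domain matches the other; composition fails here.

ill-typed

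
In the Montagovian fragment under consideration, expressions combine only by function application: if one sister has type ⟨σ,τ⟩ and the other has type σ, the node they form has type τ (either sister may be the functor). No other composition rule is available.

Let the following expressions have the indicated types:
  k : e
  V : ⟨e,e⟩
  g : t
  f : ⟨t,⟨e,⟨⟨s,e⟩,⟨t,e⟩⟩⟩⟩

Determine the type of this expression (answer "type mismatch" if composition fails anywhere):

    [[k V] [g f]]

[k V]: functor V : ⟨e,e⟩, argument k : e; result e.
[g f]: functor f : ⟨t,⟨e,⟨⟨s,e⟩,⟨t,e⟩⟩⟩⟩, argument g : t; result ⟨e,⟨⟨s,e⟩,⟨t,e⟩⟩⟩.
[[k V] [g f]]: functor [g f] : ⟨e,⟨⟨s,e⟩,⟨t,e⟩⟩⟩, argument [k V] : e; result ⟨⟨s,e⟩,⟨t,e⟩⟩.

⟨⟨s,e⟩,⟨t,e⟩⟩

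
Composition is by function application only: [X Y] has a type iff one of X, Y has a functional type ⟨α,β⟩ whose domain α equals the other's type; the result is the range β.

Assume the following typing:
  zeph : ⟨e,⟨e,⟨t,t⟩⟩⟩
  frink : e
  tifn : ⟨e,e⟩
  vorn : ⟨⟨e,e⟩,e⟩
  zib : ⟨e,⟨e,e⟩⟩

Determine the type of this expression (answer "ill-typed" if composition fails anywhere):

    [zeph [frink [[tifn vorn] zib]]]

[tifn vorn]: ⟨⟨e,e⟩,e⟩ applied to ⟨e,e⟩ yields e.
[[tifn vorn] zib]: ⟨e,⟨e,e⟩⟩ applied to e yields ⟨e,e⟩.
[frink [[tifn vorn] zib]]: ⟨e,e⟩ applied to e yields e.
[zeph [frink [[tifn vorn] zib]]]: ⟨e,⟨e,⟨t,t⟩⟩⟩ applied to e yields ⟨e,⟨t,t⟩⟩.

⟨e,⟨t,t⟩⟩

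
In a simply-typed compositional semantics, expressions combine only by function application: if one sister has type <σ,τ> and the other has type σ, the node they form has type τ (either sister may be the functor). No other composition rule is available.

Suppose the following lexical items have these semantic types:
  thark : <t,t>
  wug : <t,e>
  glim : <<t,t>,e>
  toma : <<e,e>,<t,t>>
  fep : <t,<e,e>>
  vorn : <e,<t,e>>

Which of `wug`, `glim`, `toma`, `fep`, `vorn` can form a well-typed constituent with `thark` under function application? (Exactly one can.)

wug : <t,e> — does not combine with thark.
glim — combines: glim : <<t,t>,e> takes thark : <t,t> as argument, giving e.
toma : <<e,e>,<t,t>> — does not combine with thark.
fep : <t,<e,e>> — does not combine with thark.
vorn : <e,<t,e>> — does not combine with thark.

glim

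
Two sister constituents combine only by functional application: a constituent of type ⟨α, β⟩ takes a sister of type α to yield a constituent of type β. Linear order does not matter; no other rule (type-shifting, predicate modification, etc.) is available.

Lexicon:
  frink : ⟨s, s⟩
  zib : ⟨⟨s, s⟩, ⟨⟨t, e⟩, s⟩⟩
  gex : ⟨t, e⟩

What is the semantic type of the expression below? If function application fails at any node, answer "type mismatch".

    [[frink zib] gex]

[frink zib]: zib is ⟨⟨s, s⟩, ⟨⟨t, e⟩, s⟩⟩, frink is ⟨s, s⟩; result ⟨⟨t, e⟩, s⟩.
[[frink zib] gex]: [frink zib] is ⟨⟨t, e⟩, s⟩, gex is ⟨t, e⟩; result s.

s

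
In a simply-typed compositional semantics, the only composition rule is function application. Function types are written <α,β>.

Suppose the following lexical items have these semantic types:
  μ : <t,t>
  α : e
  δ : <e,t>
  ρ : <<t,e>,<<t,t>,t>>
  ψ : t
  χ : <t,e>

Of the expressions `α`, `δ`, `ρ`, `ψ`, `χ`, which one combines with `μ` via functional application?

α : e — neither side's domain matches the other.
δ : <e,t> — neither side's domain matches the other.
ρ : <<t,e>,<<t,t>,t>> — neither side's domain matches the other.
ψ — combines: μ : <t,t> takes ψ : t as argument, giving t.
χ : <t,e> — neither side's domain matches the other.

ψ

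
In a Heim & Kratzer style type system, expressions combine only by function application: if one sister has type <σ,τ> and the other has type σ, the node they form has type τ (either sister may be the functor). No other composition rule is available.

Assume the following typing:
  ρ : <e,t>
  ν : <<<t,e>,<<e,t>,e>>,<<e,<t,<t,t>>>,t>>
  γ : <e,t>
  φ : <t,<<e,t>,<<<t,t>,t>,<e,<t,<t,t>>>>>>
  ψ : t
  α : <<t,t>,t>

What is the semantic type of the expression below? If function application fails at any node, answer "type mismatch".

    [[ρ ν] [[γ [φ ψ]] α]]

type mismatch

At [ρ ν]: neither <e,t> nor <<<t,e>,<<e,t>,e>>,<<e,<t,<t,t>>>,t>> can take the other as argument; the node is ill-typed.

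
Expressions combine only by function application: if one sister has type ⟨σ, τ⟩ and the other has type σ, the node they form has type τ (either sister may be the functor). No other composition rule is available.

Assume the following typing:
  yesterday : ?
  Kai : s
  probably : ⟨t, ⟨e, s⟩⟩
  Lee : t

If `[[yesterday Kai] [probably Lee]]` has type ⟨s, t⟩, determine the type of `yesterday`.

⟨s, ⟨⟨e, s⟩, ⟨s, t⟩⟩⟩

[[yesterday Kai] [probably Lee]] is required to be ⟨s, t⟩. [probably Lee] : ⟨e, s⟩ cannot yield ⟨s, t⟩ as functor, so [yesterday Kai] : ⟨⟨e, s⟩, ⟨s, t⟩⟩.
[yesterday Kai] is required to be ⟨⟨e, s⟩, ⟨s, t⟩⟩. Kai : s cannot yield ⟨⟨e, s⟩, ⟨s, t⟩⟩ as functor, so yesterday : ⟨s, ⟨⟨e, s⟩, ⟨s, t⟩⟩⟩.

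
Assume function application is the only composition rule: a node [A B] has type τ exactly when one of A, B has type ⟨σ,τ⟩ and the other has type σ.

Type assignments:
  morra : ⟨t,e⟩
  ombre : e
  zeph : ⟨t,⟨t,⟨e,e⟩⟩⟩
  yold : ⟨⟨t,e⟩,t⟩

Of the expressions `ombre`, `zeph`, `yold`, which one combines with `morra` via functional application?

yold

ombre : e — neither side's domain matches the other.
zeph : ⟨t,⟨t,⟨e,e⟩⟩⟩ — neither side's domain matches the other.
yold — combines: yold : ⟨⟨t,e⟩,t⟩ takes morra : ⟨t,e⟩ as argument, giving t.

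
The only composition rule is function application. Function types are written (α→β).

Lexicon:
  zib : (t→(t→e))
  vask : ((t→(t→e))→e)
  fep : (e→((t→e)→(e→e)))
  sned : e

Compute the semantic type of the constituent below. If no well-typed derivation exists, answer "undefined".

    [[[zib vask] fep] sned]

[zib vask] — vask of type ((t→(t→e))→e) combines with zib of type (t→(t→e)): type e.
[[zib vask] fep] — fep of type (e→((t→e)→(e→e))) combines with [zib vask] of type e: type ((t→e)→(e→e)).
At [[[zib vask] fep] sned]: neither ((t→e)→(e→e)) nor e can take the other as argument; the node is ill-typed.

undefined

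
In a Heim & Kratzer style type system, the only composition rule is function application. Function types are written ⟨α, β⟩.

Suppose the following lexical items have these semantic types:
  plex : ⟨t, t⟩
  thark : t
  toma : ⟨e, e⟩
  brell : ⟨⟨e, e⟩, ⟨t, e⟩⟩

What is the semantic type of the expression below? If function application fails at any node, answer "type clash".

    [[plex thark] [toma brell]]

At [plex thark], plex : ⟨t, t⟩ takes thark : t, giving t.
At [toma brell], brell : ⟨⟨e, e⟩, ⟨t, e⟩⟩ takes toma : ⟨e, e⟩, giving ⟨t, e⟩.
At [[plex thark] [toma brell]], [toma brell] : ⟨t, e⟩ takes [plex thark] : t, giving e.

e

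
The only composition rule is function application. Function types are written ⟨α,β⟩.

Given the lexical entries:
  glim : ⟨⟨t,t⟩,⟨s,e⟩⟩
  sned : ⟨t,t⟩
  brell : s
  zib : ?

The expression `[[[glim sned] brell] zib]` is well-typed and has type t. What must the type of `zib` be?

⟨e,t⟩

[[[glim sned] brell] zib] must have type t. The sister [[glim sned] brell] has type e; that is not a function onto t, so zib must be the functor, of type ⟨e,t⟩.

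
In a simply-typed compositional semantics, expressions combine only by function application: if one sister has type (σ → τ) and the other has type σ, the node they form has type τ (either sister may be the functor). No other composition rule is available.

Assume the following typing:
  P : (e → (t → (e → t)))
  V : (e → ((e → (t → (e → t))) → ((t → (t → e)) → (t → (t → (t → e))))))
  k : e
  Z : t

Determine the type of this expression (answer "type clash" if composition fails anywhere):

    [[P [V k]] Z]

[V k]: V is (e → ((e → (t → (e → t))) → ((t → (t → e)) → (t → (t → (t → e)))))), k is e; result ((e → (t → (e → t))) → ((t → (t → e)) → (t → (t → (t → e))))).
[P [V k]]: [V k] is ((e → (t → (e → t))) → ((t → (t → e)) → (t → (t → (t → e))))), P is (e → (t → (e → t))); result ((t → (t → e)) → (t → (t → (t → e)))).
At [[P [V k]] Z]: neither ((t → (t → e)) → (t → (t → (t → e)))) nor t can take the other as argument; the node is ill-typed.

type clash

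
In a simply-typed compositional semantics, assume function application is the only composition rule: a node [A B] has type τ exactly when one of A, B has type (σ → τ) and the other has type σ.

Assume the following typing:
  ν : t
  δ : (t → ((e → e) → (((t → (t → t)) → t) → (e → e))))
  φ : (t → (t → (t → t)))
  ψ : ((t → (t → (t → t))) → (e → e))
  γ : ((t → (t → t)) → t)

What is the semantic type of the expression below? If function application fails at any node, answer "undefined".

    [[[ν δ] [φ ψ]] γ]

[ν δ]: functor δ : (t → ((e → e) → (((t → (t → t)) → t) → (e → e)))), argument ν : t; result ((e → e) → (((t → (t → t)) → t) → (e → e))).
[φ ψ]: functor ψ : ((t → (t → (t → t))) → (e → e)), argument φ : (t → (t → (t → t))); result (e → e).
[[ν δ] [φ ψ]]: functor [ν δ] : ((e → e) → (((t → (t → t)) → t) → (e → e))), argument [φ ψ] : (e → e); result (((t → (t → t)) → t) → (e → e)).
[[[ν δ] [φ ψ]] γ]: functor [[ν δ] [φ ψ]] : (((t → (t → t)) → t) → (e → e)), argument γ : ((t → (t → t)) → t); result (e → e).

(e → e)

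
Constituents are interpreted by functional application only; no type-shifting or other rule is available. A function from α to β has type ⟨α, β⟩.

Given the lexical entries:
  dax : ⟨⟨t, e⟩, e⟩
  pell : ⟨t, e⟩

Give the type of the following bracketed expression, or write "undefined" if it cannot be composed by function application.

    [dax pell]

e

[dax pell]: ⟨⟨t, e⟩, e⟩ applied to ⟨t, e⟩ yields e.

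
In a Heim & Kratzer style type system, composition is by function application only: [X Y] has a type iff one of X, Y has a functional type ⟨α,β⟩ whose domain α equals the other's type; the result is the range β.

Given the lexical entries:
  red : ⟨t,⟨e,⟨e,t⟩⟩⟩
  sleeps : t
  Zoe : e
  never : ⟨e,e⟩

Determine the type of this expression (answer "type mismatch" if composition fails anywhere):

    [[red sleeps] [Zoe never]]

[red sleeps]: ⟨t,⟨e,⟨e,t⟩⟩⟩ applied to t yields ⟨e,⟨e,t⟩⟩.
[Zoe never]: ⟨e,e⟩ applied to e yields e.
[[red sleeps] [Zoe never]]: ⟨e,⟨e,t⟩⟩ applied to e yields ⟨e,t⟩.

⟨e,t⟩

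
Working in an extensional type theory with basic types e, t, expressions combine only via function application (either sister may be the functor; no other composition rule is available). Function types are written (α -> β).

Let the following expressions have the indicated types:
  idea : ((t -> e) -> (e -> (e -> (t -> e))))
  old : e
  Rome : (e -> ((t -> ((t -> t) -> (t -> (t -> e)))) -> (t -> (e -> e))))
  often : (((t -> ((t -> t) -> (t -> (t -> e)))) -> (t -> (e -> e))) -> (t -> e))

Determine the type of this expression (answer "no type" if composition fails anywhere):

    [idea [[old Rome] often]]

[old Rome]: functor Rome : (e -> ((t -> ((t -> t) -> (t -> (t -> e)))) -> (t -> (e -> e)))), argument old : e; result ((t -> ((t -> t) -> (t -> (t -> e)))) -> (t -> (e -> e))).
[[old Rome] often]: functor often : (((t -> ((t -> t) -> (t -> (t -> e)))) -> (t -> (e -> e))) -> (t -> e)), argument [old Rome] : ((t -> ((t -> t) -> (t -> (t -> e)))) -> (t -> (e -> e))); result (t -> e).
[idea [[old Rome] often]]: functor idea : ((t -> e) -> (e -> (e -> (t -> e)))), argument [[old Rome] often] : (t -> e); result (e -> (e -> (t -> e))).

(e -> (e -> (t -> e)))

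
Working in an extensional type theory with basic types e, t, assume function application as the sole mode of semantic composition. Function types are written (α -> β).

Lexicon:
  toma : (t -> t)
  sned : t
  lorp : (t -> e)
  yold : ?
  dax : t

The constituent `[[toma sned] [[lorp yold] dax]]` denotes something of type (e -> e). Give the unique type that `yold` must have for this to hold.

((t -> e) -> (t -> (t -> (e -> e))))

At [[toma sned] [[lorp yold] dax]] (required: (e -> e)): [toma sned] is t, which is not a function with range (e -> e); hence [[lorp yold] dax] is the functor — type (t -> (e -> e)).
At [[lorp yold] dax] (required: (t -> (e -> e))): dax is t, which is not a function with range (t -> (e -> e)); hence [lorp yold] is the functor — type (t -> (t -> (e -> e))).
At [lorp yold] (required: (t -> (t -> (e -> e)))): lorp is (t -> e), which is not a function with range (t -> (t -> (e -> e))); hence yold is the functor — type ((t -> e) -> (t -> (t -> (e -> e)))).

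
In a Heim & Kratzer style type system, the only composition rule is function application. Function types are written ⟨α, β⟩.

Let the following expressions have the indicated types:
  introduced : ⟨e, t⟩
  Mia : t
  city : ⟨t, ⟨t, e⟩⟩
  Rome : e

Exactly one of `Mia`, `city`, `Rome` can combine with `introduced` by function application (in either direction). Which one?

Mia : t — does not combine with introduced.
city : ⟨t, ⟨t, e⟩⟩ — does not combine with introduced.
Rome — combines: introduced : ⟨e, t⟩ takes Rome : e as argument, giving t.

Rome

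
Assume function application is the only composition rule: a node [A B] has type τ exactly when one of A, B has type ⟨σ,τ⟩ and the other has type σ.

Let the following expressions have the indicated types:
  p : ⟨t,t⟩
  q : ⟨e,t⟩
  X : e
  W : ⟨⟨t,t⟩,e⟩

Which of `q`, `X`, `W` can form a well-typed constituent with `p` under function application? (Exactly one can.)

q : ⟨e,t⟩ — does not combine with p.
X : e — does not combine with p.
W — combines: W : ⟨⟨t,t⟩,e⟩ takes p : ⟨t,t⟩ as argument, giving e.

W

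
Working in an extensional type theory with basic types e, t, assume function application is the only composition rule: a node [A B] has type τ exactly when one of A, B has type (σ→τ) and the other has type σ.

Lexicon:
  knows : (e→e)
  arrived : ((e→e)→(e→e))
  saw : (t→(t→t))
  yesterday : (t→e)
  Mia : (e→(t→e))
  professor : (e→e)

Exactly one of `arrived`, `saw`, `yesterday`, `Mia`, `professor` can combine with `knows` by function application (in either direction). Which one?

arrived — combines: arrived : ((e→e)→(e→e)) takes knows : (e→e) as argument, giving (e→e).
saw : (t→(t→t)) — neither side's domain matches the other.
yesterday : (t→e) — neither side's domain matches the other.
Mia : (e→(t→e)) — neither side's domain matches the other.
professor : (e→e) — neither side's domain matches the other.

arrived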